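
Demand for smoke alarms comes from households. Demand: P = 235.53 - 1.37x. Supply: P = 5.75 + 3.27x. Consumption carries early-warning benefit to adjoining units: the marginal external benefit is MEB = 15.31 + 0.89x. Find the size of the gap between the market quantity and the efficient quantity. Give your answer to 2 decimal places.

15.84 units

Market equilibrium (private): 5.75 + 3.27x = 235.53 - 1.37x → x_m = 49.5216.
Social marginal benefit = demand + MEB = 250.84 - 0.48x.
Set SMB = MC: 250.84 - 0.48x = 5.75 + 3.27x → x* = 65.3573.
Gap = |49.5216 − 65.3573| = 15.8357.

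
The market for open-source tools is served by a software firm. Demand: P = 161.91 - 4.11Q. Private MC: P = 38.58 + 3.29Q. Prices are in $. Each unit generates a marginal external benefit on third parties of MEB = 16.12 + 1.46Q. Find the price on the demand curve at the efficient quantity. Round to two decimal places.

P = $65.42

Social marginal cost = private MC − MEB = 22.46 + 1.83Q.
Set SMC = demand: 22.46 + 1.83Q = 161.91 - 4.11Q → Q* = 23.4764.
Consumer price on the demand curve at Q*: 161.91 − 4.11×23.4764 = 65.4220.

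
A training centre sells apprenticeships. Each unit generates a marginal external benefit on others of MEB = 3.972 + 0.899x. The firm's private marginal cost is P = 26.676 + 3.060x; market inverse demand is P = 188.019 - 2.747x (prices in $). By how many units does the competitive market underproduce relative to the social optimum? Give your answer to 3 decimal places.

Market equilibrium (private): 26.676 + 3.060x = 188.019 - 2.747x → x_m = 27.7842.
Social marginal cost = private MC − MEB = 22.704 + 2.161x.
Set SMC = demand: 22.704 + 2.161x = 188.019 - 2.747x → x* = 33.6828.
Gap = |27.7842 − 33.6828| = 5.8986.

5.899 units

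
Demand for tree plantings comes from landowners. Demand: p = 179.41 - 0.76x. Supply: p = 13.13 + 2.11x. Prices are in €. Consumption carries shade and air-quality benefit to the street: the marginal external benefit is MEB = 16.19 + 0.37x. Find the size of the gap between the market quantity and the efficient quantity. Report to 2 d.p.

15.05 units

Market equilibrium (private): 13.13 + 2.11x = 179.41 - 0.76x → x_m = 57.9373.
Social marginal benefit = demand + MEB = 195.60 - 0.39x.
Set SMB = MC: 195.60 - 0.39x = 13.13 + 2.11x → x* = 72.9880.
Gap = |57.9373 − 72.9880| = 15.0507.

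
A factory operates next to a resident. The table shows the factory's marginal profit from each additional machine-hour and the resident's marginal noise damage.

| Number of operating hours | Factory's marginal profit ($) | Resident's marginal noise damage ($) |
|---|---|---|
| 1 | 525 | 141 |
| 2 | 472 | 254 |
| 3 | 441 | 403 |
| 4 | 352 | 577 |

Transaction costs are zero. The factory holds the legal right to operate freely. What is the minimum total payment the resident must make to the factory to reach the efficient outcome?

$352

Left alone the factory would choose level 4 (marginal profit stays positive).
Efficient level: k* = 3 (marginal profit ≥ marginal noise damage through 3).
The resident must at least cover the factory's forgone profit from cutting 4→3: 352 = 352.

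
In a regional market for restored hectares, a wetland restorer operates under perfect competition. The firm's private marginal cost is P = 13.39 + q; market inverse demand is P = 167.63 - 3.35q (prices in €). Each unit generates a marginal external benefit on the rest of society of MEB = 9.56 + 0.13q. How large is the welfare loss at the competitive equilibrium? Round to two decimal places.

DWL = €23.79

Market equilibrium (private): 13.39 + q = 167.63 - 3.35q → q_m = 35.4575.
Social marginal cost = private MC − MEB = 3.83 + 0.87q.
Set SMC = demand: 3.83 + 0.87q = 167.63 - 3.35q → q* = 38.8152.
Height of the DWL triangle at q_m is demand(q_m) − SMC(q_m) = MEB(q_m) = 14.1695.
DWL = ½ × 3.3577 × 14.1695 = 23.7885.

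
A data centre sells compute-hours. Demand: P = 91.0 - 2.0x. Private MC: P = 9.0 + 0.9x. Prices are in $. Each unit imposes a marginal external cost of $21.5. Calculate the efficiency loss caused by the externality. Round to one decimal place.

Market equilibrium (private): 9.0 + 0.9x = 91.0 - 2.0x → x_m = 28.2759.
Social marginal cost = private MC + MEC = 30.5 + 0.9x.
Set SMC = demand: 30.5 + 0.9x = 91.0 - 2.0x → x* = 20.8621.
The loss is the area between SMC and demand from x* to x_m; with linear curves that's a triangle of height MEC(x_m).
DWL = ½ × 7.4138 × 21.5000 = 79.6984.

DWL = $79.7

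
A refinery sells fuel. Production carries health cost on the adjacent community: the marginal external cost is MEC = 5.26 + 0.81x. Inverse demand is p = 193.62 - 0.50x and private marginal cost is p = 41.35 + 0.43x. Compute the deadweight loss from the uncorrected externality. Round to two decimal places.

DWL = 5463.08

Market equilibrium (private): 41.35 + 0.43x = 193.62 - 0.50x → x_m = 163.7312.
Social marginal cost = private MC + MEC = 46.61 + 1.24x.
Set SMC = demand: 46.61 + 1.24x = 193.62 - 0.50x → x* = 84.4885.
The loss is the area between SMC and demand from x* to x_m; with linear curves that's a triangle of height MEC(x_m).
DWL = ½ × 79.2427 × 137.8823 = 5463.0829.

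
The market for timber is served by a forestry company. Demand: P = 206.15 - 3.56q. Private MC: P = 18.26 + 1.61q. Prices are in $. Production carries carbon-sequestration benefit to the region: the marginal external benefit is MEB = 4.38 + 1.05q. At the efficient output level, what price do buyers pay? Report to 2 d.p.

P = $40.01

Social marginal cost = private MC − MEB = 13.88 + 0.56q.
Set SMC = demand: 13.88 + 0.56q = 206.15 - 3.56q → q* = 46.6675.
Consumer price on the demand curve at q*: 206.15 − 3.56×46.6675 = 40.0137.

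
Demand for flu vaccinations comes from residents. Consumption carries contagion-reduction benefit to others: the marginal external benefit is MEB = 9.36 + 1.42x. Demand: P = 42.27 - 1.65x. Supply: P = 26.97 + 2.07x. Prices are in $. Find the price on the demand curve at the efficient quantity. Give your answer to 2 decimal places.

P = $24.58

Social marginal benefit = demand + MEB = 51.63 - 0.23x.
Set SMB = MC: 51.63 - 0.23x = 26.97 + 2.07x → x* = 10.7217.
Consumer price on the demand curve at x*: 42.27 − 1.65×10.7217 = 24.5792.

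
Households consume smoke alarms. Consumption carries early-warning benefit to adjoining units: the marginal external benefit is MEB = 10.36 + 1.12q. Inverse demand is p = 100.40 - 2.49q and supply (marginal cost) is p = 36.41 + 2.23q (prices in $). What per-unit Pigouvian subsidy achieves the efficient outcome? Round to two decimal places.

Social marginal benefit = demand + MEB = 110.76 - 1.37q.
Set SMB = MC: 110.76 - 1.37q = 36.41 + 2.23q → q* = 20.6528.
The Pigouvian subsidy equals MEB at q*: 10.36 + 1.12×20.6528 = 33.4911.

subsidy = $33.49 per unit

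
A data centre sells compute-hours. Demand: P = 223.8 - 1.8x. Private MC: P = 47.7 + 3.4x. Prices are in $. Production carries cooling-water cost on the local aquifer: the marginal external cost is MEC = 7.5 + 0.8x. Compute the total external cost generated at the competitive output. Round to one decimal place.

$712.7

Market equilibrium (private): 47.7 + 3.4x = 223.8 - 1.8x → x_m = 33.8654.
Total external cost = ∫₀^{x_m} (7.5 + 0.8x) dx = 7.5×33.8654 + ½×0.8×33.8654² = 712.7366.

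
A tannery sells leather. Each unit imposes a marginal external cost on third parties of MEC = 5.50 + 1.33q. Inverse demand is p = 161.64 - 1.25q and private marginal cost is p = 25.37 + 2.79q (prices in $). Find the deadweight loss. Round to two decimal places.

Market equilibrium (private): 25.37 + 2.79q = 161.64 - 1.25q → q_m = 33.7302.
Social marginal cost = private MC + MEC = 30.87 + 4.12q.
Set SMC = demand: 30.87 + 4.12q = 161.64 - 1.25q → q* = 24.3520.
The loss is the area between SMC and demand from q* to q_m; with linear curves that's a triangle of height MEC(q_m).
DWL = ½ × 9.3782 × 50.3612 = 236.1487.

DWL = $236.15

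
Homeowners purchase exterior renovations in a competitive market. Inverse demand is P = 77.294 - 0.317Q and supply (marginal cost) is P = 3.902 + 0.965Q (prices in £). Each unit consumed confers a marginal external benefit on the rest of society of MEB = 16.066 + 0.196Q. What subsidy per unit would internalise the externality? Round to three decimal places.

Social marginal benefit = demand + MEB = 93.360 - 0.121Q.
Set SMB = MC: 93.360 - 0.121Q = 3.902 + 0.965Q → Q* = 82.3738.
The Pigouvian subsidy equals MEB at Q*: 16.066 + 0.196×82.3738 = 32.2113.

subsidy = £32.211 per unit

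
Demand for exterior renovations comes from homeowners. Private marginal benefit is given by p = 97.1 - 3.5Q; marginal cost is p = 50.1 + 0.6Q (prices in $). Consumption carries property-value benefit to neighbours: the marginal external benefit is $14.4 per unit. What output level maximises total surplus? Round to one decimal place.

Social marginal benefit = demand + MEB = 111.5 - 3.5Q.
Set SMB = MC: 111.5 - 3.5Q = 50.1 + 0.6Q → Q* = 14.9756.

Q* = 15.0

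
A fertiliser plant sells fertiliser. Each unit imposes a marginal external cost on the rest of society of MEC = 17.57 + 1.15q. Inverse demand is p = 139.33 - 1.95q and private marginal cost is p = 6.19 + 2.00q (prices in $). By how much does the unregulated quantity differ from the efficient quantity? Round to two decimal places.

Market equilibrium (private): 6.19 + 2.00q = 139.33 - 1.95q → q_m = 33.7063.
Social marginal cost = private MC + MEC = 23.76 + 3.15q.
Set SMC = demand: 23.76 + 3.15q = 139.33 - 1.95q → q* = 22.6608.
Gap = |33.7063 − 22.6608| = 11.0455.

11.05 units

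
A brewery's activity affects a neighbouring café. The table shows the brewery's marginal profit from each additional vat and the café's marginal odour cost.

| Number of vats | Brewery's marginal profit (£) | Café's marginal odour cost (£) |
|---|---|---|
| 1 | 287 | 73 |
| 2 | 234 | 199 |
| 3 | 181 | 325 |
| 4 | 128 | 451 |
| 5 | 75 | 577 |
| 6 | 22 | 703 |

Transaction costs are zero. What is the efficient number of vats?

2

Bargaining reaches the level where marginal profit last exceeds marginal odour cost.
That holds through level 2 (234 ≥ 199) but not at 3 (181 < 325).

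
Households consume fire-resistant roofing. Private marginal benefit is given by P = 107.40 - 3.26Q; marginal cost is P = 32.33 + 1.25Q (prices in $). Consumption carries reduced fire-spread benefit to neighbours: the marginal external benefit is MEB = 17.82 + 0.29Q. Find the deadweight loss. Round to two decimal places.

DWL = $60.77

Market equilibrium (private): 32.33 + 1.25Q = 107.40 - 3.26Q → Q_m = 16.6452.
Social marginal benefit = demand + MEB = 125.22 - 2.97Q.
Set SMB = MC: 125.22 - 2.97Q = 32.33 + 1.25Q → Q* = 22.0118.
The welfare-loss triangle has base |Q_m − Q*| and height MEB(Q_m) (the vertical gap between SMB and MC is zero at Q* and MEB at Q_m).
DWL = ½ × 5.3666 × 22.6471 = 60.7690.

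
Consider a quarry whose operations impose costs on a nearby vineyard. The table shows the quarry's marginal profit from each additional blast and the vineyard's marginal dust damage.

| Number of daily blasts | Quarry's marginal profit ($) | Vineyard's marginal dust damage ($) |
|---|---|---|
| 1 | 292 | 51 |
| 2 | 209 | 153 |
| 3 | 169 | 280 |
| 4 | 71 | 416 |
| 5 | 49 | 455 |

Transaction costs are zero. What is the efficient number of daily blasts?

Bargaining reaches the level where marginal profit last exceeds marginal dust damage.
That holds through level 2 (209 ≥ 153) but not at 3 (169 < 280).

2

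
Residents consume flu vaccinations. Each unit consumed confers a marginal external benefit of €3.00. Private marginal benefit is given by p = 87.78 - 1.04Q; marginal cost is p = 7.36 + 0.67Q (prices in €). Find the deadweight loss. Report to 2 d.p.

Market equilibrium (private): 7.36 + 0.67Q = 87.78 - 1.04Q → Q_m = 47.0292.
Social marginal benefit = demand + MEB = 90.78 - 1.04Q.
Set SMB = MC: 90.78 - 1.04Q = 7.36 + 0.67Q → Q* = 48.7836.
Between Q* and Q_m the wedge SMB − MC runs linearly from 0 to MEB(Q_m), so the loss is a triangle.
DWL = ½ × 1.7544 × 3.0000 = 2.6316.

DWL = €2.63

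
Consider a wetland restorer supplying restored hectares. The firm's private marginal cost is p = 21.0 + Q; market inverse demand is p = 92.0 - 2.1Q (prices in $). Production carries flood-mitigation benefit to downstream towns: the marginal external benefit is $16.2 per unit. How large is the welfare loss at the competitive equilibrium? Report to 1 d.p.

DWL = $42.3

Market equilibrium (private): 21.0 + Q = 92.0 - 2.1Q → Q_m = 22.9032.
Social marginal cost = private MC − MEB = 4.8 + Q.
Set SMC = demand: 4.8 + Q = 92.0 - 2.1Q → Q* = 28.1290.
Between Q* and Q_m the wedge demand − SMC runs linearly from 0 to MEB(Q_m), so the loss is a triangle.
DWL = ½ × 5.2258 × 16.2000 = 42.3290.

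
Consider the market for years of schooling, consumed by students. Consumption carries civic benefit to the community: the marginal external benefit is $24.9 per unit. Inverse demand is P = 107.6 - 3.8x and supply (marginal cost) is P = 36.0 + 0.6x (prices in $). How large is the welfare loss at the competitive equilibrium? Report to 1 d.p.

Market equilibrium (private): 36.0 + 0.6x = 107.6 - 3.8x → x_m = 16.2727.
Social marginal benefit = demand + MEB = 132.5 - 3.8x.
Set SMB = MC: 132.5 - 3.8x = 36.0 + 0.6x → x* = 21.9318.
The welfare-loss triangle has base |x_m − x*| and height MEB(x_m) (the vertical gap between SMB and MC is zero at x* and MEB at x_m).
DWL = ½ × 5.6591 × 24.9000 = 70.4558.

DWL = $70.5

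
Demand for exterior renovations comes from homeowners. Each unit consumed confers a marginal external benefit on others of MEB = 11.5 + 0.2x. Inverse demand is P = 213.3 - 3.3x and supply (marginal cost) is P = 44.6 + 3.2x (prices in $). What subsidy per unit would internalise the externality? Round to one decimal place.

Social marginal benefit = demand + MEB = 224.8 - 3.1x.
Set SMB = MC: 224.8 - 3.1x = 44.6 + 3.2x → x* = 28.6032.
The Pigouvian subsidy equals MEB at x*: 11.5 + 0.2×28.6032 = 17.2206.

subsidy = $17.2 per unit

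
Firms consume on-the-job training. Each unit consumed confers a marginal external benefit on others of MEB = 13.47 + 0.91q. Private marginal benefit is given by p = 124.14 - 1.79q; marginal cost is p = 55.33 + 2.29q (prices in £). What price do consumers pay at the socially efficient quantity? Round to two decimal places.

P = £77.68

Social marginal benefit = demand + MEB = 137.61 - 0.88q.
Set SMB = MC: 137.61 - 0.88q = 55.33 + 2.29q → q* = 25.9558.
Consumer price on the demand curve at q*: 124.14 − 1.79×25.9558 = 77.6791.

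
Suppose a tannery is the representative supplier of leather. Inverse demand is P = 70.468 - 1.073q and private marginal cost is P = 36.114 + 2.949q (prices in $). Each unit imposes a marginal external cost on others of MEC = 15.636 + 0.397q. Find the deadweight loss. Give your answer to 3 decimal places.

DWL = $40.962

Market equilibrium (private): 36.114 + 2.949q = 70.468 - 1.073q → q_m = 8.5415.
Social marginal cost = private MC + MEC = 51.750 + 3.346q.
Set SMC = demand: 51.750 + 3.346q = 70.468 - 1.073q → q* = 4.2358.
The welfare-loss triangle has base |q_m − q*| and height MEC(q_m) (the vertical gap between SMC and demand is zero at q* and MEC at q_m).
DWL = ½ × 4.3057 × 19.0270 = 40.9623.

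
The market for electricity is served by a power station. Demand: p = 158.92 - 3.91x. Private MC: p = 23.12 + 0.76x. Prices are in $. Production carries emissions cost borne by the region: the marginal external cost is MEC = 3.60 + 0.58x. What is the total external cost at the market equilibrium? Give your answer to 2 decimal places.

Market equilibrium (private): 23.12 + 0.76x = 158.92 - 3.91x → x_m = 29.0792.
Total external cost = ∫₀^{x_m} (3.60 + 0.58x) dx = 3.60×29.0792 + ½×0.58×29.0792² = 349.9091.

$349.91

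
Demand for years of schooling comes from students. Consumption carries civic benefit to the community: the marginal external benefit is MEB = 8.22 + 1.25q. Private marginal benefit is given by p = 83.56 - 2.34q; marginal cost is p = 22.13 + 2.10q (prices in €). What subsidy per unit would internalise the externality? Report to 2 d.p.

Social marginal benefit = demand + MEB = 91.78 - 1.09q.
Set SMB = MC: 91.78 - 1.09q = 22.13 + 2.10q → q* = 21.8339.
The Pigouvian subsidy equals MEB at q*: 8.22 + 1.25×21.8339 = 35.5124.

subsidy = €35.51 per unit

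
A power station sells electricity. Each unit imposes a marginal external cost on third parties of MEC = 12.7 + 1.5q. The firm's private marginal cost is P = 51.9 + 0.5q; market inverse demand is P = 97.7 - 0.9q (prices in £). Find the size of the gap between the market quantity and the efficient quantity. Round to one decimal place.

Market equilibrium (private): 51.9 + 0.5q = 97.7 - 0.9q → q_m = 32.7143.
Social marginal cost = private MC + MEC = 64.6 + 2.0q.
Set SMC = demand: 64.6 + 2.0q = 97.7 - 0.9q → q* = 11.4138.
Gap = |32.7143 − 11.4138| = 21.3005.

21.3 units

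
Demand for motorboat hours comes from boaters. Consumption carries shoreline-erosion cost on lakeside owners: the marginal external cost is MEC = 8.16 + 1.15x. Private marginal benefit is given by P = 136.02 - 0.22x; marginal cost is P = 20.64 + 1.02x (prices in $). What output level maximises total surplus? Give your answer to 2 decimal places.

x* = 44.86

Social marginal benefit = demand − MEC = 127.86 - 1.37x.
Set SMB = MC: 127.86 - 1.37x = 20.64 + 1.02x → x* = 44.8619.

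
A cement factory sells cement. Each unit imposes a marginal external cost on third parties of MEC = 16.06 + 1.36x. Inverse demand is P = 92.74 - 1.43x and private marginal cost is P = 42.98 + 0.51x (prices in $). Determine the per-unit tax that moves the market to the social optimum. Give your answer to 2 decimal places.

Social marginal cost = private MC + MEC = 59.04 + 1.87x.
Set SMC = demand: 59.04 + 1.87x = 92.74 - 1.43x → x* = 10.2121.
The Pigouvian tax equals MEC at x*: 16.06 + 1.36×10.2121 = 29.9485.

tax = $29.95 per unit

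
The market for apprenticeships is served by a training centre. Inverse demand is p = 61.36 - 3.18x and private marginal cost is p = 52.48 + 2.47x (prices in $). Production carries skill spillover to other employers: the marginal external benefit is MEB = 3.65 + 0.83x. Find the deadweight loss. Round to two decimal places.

Market equilibrium (private): 52.48 + 2.47x = 61.36 - 3.18x → x_m = 1.5717.
Social marginal cost = private MC − MEB = 48.83 + 1.64x.
Set SMC = demand: 48.83 + 1.64x = 61.36 - 3.18x → x* = 2.5996.
The welfare-loss triangle has base |x_m − x*| and height MEB(x_m) (the vertical gap between SMC and demand is zero at x* and MEB at x_m).
DWL = ½ × 1.0279 × 4.9545 = 2.5464.

DWL = $2.55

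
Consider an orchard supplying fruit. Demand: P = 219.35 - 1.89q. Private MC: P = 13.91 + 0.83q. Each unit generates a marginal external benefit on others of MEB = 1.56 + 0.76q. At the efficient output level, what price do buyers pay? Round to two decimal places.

P = 19.74

Social marginal cost = private MC − MEB = 12.35 + 0.07q.
Set SMC = demand: 12.35 + 0.07q = 219.35 - 1.89q → q* = 105.6122.
Consumer price on the demand curve at q*: 219.35 − 1.89×105.6122 = 19.7429.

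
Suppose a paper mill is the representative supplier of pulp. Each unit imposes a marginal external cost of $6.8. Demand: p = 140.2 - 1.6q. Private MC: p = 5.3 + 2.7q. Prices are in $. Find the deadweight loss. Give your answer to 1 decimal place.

Market equilibrium (private): 5.3 + 2.7q = 140.2 - 1.6q → q_m = 31.3721.
Social marginal cost = private MC + MEC = 12.1 + 2.7q.
Set SMC = demand: 12.1 + 2.7q = 140.2 - 1.6q → q* = 29.7907.
Between q* and q_m the wedge SMC − demand runs linearly from 0 to MEC(q_m), so the loss is a triangle.
DWL = ½ × 1.5814 × 6.8000 = 5.3768.

DWL = $5.4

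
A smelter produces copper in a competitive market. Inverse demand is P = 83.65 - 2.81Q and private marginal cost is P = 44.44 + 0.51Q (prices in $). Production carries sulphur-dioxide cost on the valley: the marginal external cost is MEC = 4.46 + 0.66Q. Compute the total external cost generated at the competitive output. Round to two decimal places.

$98.70

Market equilibrium (private): 44.44 + 0.51Q = 83.65 - 2.81Q → Q_m = 11.8102.
Total external cost = ∫₀^{Q_m} (4.46 + 0.66Q) dQ = 4.46×11.8102 + ½×0.66×11.8102² = 98.7022.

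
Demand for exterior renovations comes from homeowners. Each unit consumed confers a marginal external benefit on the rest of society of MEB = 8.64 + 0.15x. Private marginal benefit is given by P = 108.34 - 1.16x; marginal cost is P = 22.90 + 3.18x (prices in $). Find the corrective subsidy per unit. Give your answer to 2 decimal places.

subsidy = $12.01 per unit

Social marginal benefit = demand + MEB = 116.98 - 1.01x.
Set SMB = MC: 116.98 - 1.01x = 22.90 + 3.18x → x* = 22.4535.
The Pigouvian subsidy equals MEB at x*: 8.64 + 0.15×22.4535 = 12.0080.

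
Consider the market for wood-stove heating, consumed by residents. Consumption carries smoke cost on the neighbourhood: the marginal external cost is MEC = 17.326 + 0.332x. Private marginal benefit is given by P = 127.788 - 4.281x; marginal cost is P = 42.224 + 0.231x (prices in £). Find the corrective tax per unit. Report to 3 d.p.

Social marginal benefit = demand − MEC = 110.462 - 4.613x.
Set SMB = MC: 110.462 - 4.613x = 42.224 + 0.231x → x* = 14.0871.
The Pigouvian tax equals MEC at x*: 17.326 + 0.332×14.0871 = 22.0029.

tax = £22.003 per unit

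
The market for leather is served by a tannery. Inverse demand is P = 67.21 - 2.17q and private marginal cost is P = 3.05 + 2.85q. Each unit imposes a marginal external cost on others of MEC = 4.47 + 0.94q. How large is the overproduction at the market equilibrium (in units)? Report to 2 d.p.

2.77 units

Market equilibrium (private): 3.05 + 2.85q = 67.21 - 2.17q → q_m = 12.7809.
Social marginal cost = private MC + MEC = 7.52 + 3.79q.
Set SMC = demand: 7.52 + 3.79q = 67.21 - 2.17q → q* = 10.0151.
Gap = |12.7809 − 10.0151| = 2.7658.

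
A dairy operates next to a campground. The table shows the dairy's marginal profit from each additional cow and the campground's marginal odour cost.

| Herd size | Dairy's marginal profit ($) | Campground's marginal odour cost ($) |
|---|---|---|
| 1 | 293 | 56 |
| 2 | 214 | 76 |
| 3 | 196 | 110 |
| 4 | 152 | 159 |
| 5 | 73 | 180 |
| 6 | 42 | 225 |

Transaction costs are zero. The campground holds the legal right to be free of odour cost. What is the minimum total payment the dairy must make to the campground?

Efficient level: marginal profit ≥ marginal odour cost through level 3, so k* = 3.
With the campground holding the right, the dairy must at least compensate total damage at k*: 56 + 76 + 110 = 242.

$242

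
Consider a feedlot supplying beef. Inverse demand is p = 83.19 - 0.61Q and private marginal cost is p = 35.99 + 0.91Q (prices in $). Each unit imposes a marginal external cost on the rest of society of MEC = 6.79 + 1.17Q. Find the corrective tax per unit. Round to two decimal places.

tax = $24.37 per unit

Social marginal cost = private MC + MEC = 42.78 + 2.08Q.
Set SMC = demand: 42.78 + 2.08Q = 83.19 - 0.61Q → Q* = 15.0223.
The Pigouvian tax equals MEC at Q*: 6.79 + 1.17×15.0223 = 24.3661.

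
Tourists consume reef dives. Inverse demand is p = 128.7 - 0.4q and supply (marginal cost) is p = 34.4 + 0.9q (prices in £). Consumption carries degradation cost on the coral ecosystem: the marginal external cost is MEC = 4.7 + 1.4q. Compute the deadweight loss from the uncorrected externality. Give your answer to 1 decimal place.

DWL = £2090.7

Market equilibrium (private): 34.4 + 0.9q = 128.7 - 0.4q → q_m = 72.5385.
Social marginal benefit = demand − MEC = 124.0 - 1.8q.
Set SMB = MC: 124.0 - 1.8q = 34.4 + 0.9q → q* = 33.1852.
Height of the DWL triangle at q_m is MC(q_m) − SMB(q_m) = MEC(q_m) = 106.2538.
DWL = ½ × 39.3533 × 106.2538 = 2090.7188.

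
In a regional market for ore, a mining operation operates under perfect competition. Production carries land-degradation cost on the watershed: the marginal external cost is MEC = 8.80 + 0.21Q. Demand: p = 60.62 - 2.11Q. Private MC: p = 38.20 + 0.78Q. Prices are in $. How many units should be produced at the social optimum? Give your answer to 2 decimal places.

Q* = 4.39

Social marginal cost = private MC + MEC = 47.00 + 0.99Q.
Set SMC = demand: 47.00 + 0.99Q = 60.62 - 2.11Q → Q* = 4.3935.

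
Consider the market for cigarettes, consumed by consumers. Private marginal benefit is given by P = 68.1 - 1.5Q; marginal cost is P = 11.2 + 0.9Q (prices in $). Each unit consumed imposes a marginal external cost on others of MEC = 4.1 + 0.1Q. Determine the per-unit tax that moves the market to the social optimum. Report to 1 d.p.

Social marginal benefit = demand − MEC = 64.0 - 1.6Q.
Set SMB = MC: 64.0 - 1.6Q = 11.2 + 0.9Q → Q* = 21.1200.
The Pigouvian tax equals MEC at Q*: 4.1 + 0.1×21.1200 = 6.2120.

tax = $6.2 per unit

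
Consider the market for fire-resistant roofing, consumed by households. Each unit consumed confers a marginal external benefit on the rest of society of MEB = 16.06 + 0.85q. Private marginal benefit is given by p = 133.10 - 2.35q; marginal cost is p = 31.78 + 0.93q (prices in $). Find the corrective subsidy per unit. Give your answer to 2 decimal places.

subsidy = $57.12 per unit

Social marginal benefit = demand + MEB = 149.16 - 1.50q.
Set SMB = MC: 149.16 - 1.50q = 31.78 + 0.93q → q* = 48.3045.
The Pigouvian subsidy equals MEB at q*: 16.06 + 0.85×48.3045 = 57.1188.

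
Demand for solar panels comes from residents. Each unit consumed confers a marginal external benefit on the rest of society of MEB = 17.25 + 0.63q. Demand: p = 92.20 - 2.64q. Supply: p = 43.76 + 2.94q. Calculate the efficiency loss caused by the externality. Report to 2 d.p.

Market equilibrium (private): 43.76 + 2.94q = 92.20 - 2.64q → q_m = 8.6810.
Social marginal benefit = demand + MEB = 109.45 - 2.01q.
Set SMB = MC: 109.45 - 2.01q = 43.76 + 2.94q → q* = 13.2707.
Between q* and q_m the wedge SMB − MC runs linearly from 0 to MEB(q_m), so the loss is a triangle.
DWL = ½ × 4.5897 × 22.7190 = 52.1367.

DWL = 52.14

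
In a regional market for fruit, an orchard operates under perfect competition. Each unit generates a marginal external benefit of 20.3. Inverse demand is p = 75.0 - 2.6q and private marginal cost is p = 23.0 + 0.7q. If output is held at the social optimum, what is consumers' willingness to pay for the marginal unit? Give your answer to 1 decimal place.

Social marginal cost = private MC − MEB = 2.7 + 0.7q.
Set SMC = demand: 2.7 + 0.7q = 75.0 - 2.6q → q* = 21.9091.
Consumer price on the demand curve at q*: 75.0 − 2.6×21.9091 = 18.0363.

P = 18.0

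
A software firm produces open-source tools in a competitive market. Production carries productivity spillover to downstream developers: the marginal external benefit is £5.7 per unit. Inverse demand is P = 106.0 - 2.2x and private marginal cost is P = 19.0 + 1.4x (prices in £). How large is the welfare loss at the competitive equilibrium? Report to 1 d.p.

DWL = £4.5

Market equilibrium (private): 19.0 + 1.4x = 106.0 - 2.2x → x_m = 24.1667.
Social marginal cost = private MC − MEB = 13.3 + 1.4x.
Set SMC = demand: 13.3 + 1.4x = 106.0 - 2.2x → x* = 25.7500.
Between x* and x_m the wedge demand − SMC runs linearly from 0 to MEB(x_m), so the loss is a triangle.
DWL = ½ × 1.5833 × 5.7000 = 4.5124.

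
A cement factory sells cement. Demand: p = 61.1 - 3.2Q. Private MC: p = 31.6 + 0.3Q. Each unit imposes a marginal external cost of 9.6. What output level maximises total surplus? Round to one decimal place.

Social marginal cost = private MC + MEC = 41.2 + 0.3Q.
Set SMC = demand: 41.2 + 0.3Q = 61.1 - 3.2Q → Q* = 5.6857.

Q* = 5.7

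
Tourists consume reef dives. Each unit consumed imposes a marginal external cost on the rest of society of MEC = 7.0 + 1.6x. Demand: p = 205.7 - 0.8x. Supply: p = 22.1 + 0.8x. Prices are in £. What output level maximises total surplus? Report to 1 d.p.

Social marginal benefit = demand − MEC = 198.7 - 2.4x.
Set SMB = MC: 198.7 - 2.4x = 22.1 + 0.8x → x* = 55.1875.

x* = 55.2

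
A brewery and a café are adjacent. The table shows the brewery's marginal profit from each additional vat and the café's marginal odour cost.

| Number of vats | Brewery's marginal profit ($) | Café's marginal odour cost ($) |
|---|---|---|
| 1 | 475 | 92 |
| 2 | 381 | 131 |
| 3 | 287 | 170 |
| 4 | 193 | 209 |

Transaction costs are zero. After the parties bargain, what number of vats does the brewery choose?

Bargaining reaches the level where marginal profit last exceeds marginal odour cost.
That holds through level 3 (287 ≥ 170) but not at 4 (193 < 209).

3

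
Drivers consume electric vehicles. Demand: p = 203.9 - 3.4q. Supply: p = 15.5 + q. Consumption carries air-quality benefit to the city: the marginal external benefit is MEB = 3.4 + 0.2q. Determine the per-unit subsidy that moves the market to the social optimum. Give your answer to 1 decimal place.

Social marginal benefit = demand + MEB = 207.3 - 3.2q.
Set SMB = MC: 207.3 - 3.2q = 15.5 + q → q* = 45.6667.
The Pigouvian subsidy equals MEB at q*: 3.4 + 0.2×45.6667 = 12.5333.

subsidy = 12.5 per unit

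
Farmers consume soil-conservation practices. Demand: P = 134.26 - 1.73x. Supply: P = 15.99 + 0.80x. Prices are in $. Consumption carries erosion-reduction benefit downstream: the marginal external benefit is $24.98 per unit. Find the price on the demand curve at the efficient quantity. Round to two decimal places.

Social marginal benefit = demand + MEB = 159.24 - 1.73x.
Set SMB = MC: 159.24 - 1.73x = 15.99 + 0.80x → x* = 56.6206.
Consumer price on the demand curve at x*: 134.26 − 1.73×56.6206 = 36.3064.

P = $36.31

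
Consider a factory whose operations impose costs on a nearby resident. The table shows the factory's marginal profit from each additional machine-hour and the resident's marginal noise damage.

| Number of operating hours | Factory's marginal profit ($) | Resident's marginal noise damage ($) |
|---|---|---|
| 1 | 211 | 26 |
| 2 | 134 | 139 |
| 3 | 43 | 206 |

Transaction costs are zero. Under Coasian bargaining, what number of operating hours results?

Bargaining reaches the level where marginal profit last exceeds marginal noise damage.
That holds through level 1 (211 ≥ 26) but not at 2 (134 < 139).

1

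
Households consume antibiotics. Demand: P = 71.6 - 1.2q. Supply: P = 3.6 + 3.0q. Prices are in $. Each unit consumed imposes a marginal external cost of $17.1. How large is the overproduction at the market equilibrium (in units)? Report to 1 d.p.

Market equilibrium (private): 3.6 + 3.0q = 71.6 - 1.2q → q_m = 16.1905.
Social marginal benefit = demand − MEC = 54.5 - 1.2q.
Set SMB = MC: 54.5 - 1.2q = 3.6 + 3.0q → q* = 12.1190.
Gap = |16.1905 − 12.1190| = 4.0715.

4.1 units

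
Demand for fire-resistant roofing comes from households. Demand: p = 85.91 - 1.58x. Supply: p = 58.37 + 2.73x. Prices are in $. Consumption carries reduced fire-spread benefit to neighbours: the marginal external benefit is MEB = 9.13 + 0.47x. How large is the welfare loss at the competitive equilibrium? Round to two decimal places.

Market equilibrium (private): 58.37 + 2.73x = 85.91 - 1.58x → x_m = 6.3898.
Social marginal benefit = demand + MEB = 95.04 - 1.11x.
Set SMB = MC: 95.04 - 1.11x = 58.37 + 2.73x → x* = 9.5495.
The loss is the area between SMB and MC from x* to x_m; with linear curves that's a triangle of height MEB(x_m).
DWL = ½ × 3.1597 × 12.1332 = 19.1686.

DWL = $19.17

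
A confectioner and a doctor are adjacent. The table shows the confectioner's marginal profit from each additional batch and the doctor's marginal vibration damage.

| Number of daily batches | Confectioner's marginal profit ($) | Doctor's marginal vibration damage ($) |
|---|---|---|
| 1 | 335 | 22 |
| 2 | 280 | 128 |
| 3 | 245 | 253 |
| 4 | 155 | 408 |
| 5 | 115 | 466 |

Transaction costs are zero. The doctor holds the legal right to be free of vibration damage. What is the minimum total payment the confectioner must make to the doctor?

Efficient level: marginal profit ≥ marginal vibration damage through level 2, so k* = 2.
With the doctor holding the right, the confectioner must at least compensate total damage at k*: 22 + 128 = 150.

$150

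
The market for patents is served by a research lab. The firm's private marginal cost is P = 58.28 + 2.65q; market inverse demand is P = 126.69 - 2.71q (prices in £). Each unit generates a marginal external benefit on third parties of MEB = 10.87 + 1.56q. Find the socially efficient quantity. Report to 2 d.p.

q* = 20.86

Social marginal cost = private MC − MEB = 47.41 + 1.09q.
Set SMC = demand: 47.41 + 1.09q = 126.69 - 2.71q → q* = 20.8632.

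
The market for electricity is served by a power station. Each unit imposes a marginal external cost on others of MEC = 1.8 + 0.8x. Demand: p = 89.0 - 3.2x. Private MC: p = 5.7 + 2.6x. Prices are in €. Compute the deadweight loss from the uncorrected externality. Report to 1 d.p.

Market equilibrium (private): 5.7 + 2.6x = 89.0 - 3.2x → x_m = 14.3621.
Social marginal cost = private MC + MEC = 7.5 + 3.4x.
Set SMC = demand: 7.5 + 3.4x = 89.0 - 3.2x → x* = 12.3485.
Height of the DWL triangle at x_m is SMC(x_m) − demand(x_m) = MEC(x_m) = 13.2897.
DWL = ½ × 2.0136 × 13.2897 = 13.3801.

DWL = €13.4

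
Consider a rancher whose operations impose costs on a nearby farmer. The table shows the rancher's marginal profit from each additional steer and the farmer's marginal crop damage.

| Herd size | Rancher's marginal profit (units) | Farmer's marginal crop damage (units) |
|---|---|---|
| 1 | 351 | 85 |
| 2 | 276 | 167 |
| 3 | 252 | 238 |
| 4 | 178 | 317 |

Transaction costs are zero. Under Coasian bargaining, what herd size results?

3

Bargaining reaches the level where marginal profit last exceeds marginal crop damage.
That holds through level 3 (252 ≥ 238) but not at 4 (178 < 317).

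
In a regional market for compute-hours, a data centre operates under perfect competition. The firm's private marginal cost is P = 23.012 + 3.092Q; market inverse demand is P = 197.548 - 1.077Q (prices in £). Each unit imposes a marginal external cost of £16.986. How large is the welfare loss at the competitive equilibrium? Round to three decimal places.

DWL = £34.604

Market equilibrium (private): 23.012 + 3.092Q = 197.548 - 1.077Q → Q_m = 41.8652.
Social marginal cost = private MC + MEC = 39.998 + 3.092Q.
Set SMC = demand: 39.998 + 3.092Q = 197.548 - 1.077Q → Q* = 37.7908.
The loss is the area between SMC and demand from Q* to Q_m; with linear curves that's a triangle of height MEC(Q_m).
DWL = ½ × 4.0744 × 16.9860 = 34.6039.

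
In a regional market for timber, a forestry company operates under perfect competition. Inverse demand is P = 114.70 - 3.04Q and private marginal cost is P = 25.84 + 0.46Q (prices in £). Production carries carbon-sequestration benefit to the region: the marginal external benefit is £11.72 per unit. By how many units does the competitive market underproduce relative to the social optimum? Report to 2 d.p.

Market equilibrium (private): 25.84 + 0.46Q = 114.70 - 3.04Q → Q_m = 25.3886.
Social marginal cost = private MC − MEB = 14.12 + 0.46Q.
Set SMC = demand: 14.12 + 0.46Q = 114.70 - 3.04Q → Q* = 28.7371.
Gap = |25.3886 − 28.7371| = 3.3485.

3.35 units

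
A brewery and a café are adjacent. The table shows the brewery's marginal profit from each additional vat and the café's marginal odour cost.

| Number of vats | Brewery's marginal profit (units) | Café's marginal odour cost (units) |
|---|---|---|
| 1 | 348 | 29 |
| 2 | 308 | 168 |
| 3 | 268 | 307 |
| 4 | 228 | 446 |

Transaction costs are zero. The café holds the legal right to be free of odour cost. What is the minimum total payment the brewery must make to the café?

Efficient level: marginal profit ≥ marginal odour cost through level 2, so k* = 2.
With the café holding the right, the brewery must at least compensate total damage at k*: 29 + 168 = 197.

197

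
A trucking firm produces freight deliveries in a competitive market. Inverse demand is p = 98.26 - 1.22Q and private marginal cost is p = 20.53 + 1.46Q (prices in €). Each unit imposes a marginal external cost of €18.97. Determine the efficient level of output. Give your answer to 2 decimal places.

Q* = 21.93

Social marginal cost = private MC + MEC = 39.50 + 1.46Q.
Set SMC = demand: 39.50 + 1.46Q = 98.26 - 1.22Q → Q* = 21.9254.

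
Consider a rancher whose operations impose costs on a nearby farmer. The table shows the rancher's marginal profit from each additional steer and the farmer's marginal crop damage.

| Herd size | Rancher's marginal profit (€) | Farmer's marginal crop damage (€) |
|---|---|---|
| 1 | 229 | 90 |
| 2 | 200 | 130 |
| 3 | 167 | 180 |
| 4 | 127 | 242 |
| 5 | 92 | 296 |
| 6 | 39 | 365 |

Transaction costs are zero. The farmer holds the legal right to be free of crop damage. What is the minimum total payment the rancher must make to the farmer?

€220

Efficient level: marginal profit ≥ marginal crop damage through level 2, so k* = 2.
With the farmer holding the right, the rancher must at least compensate total damage at k*: 90 + 130 = 220.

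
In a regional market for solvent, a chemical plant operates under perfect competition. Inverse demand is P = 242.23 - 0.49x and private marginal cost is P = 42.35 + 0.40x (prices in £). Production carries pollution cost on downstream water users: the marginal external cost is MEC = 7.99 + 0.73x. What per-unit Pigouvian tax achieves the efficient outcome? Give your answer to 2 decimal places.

tax = £94.46 per unit

Social marginal cost = private MC + MEC = 50.34 + 1.13x.
Set SMC = demand: 50.34 + 1.13x = 242.23 - 0.49x → x* = 118.4506.
The Pigouvian tax equals MEC at x*: 7.99 + 0.73×118.4506 = 94.4589.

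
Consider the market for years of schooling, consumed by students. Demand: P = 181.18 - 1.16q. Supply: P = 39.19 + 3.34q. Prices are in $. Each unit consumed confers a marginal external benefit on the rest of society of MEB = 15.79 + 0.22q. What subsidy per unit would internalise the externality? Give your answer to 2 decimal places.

subsidy = $23.90 per unit

Social marginal benefit = demand + MEB = 196.97 - 0.94q.
Set SMB = MC: 196.97 - 0.94q = 39.19 + 3.34q → q* = 36.8645.
The Pigouvian subsidy equals MEB at q*: 15.79 + 0.22×36.8645 = 23.9002.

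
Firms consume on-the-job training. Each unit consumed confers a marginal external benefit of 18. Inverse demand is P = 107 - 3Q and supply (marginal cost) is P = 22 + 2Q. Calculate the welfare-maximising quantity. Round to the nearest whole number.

Social marginal benefit = demand + MEB = 125 - 3Q.
Set SMB = MC: 125 - 3Q = 22 + 2Q → Q* = 20.6000.

Q* = 21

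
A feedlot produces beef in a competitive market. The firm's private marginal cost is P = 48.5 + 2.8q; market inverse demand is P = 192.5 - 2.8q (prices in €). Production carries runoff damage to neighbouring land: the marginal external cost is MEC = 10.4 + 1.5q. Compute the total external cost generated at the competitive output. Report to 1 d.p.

€763.3

Market equilibrium (private): 48.5 + 2.8q = 192.5 - 2.8q → q_m = 25.7143.
Total external cost = ∫₀^{q_m} (10.4 + 1.5q) dq = 10.4×25.7143 + ½×1.5×25.7143² = 763.3476.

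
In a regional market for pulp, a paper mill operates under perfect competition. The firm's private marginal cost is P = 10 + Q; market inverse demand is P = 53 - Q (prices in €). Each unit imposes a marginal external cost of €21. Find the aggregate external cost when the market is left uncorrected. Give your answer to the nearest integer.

€452

Market equilibrium (private): 10 + Q = 53 - Q → Q_m = 21.5000.
Total external cost = MEC × Q_m = 21 × 21.5000 = 451.5000.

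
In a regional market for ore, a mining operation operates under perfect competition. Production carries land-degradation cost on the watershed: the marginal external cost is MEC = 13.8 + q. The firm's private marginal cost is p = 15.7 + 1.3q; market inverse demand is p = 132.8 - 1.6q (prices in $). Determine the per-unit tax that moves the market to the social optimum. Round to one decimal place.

tax = $40.3 per unit

Social marginal cost = private MC + MEC = 29.5 + 2.3q.
Set SMC = demand: 29.5 + 2.3q = 132.8 - 1.6q → q* = 26.4872.
The Pigouvian tax equals MEC at q*: 13.8 + 1.0×26.4872 = 40.2872.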